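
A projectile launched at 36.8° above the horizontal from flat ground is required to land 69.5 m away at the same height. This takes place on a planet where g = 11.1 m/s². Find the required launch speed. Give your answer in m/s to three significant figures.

28.4 m/s

From R = (v₀² / g) sin 2θ: v₀ = √(gR / sin 2θ).
v₀ = √(11.1 × 69.5 / sin 73.60°) = √(771.4 / 0.9593) = √804.17 = 28.36 m/s.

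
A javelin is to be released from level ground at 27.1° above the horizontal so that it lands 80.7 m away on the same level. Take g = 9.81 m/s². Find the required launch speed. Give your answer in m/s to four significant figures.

31.24 m/s

From R = (v₀² / g) sin 2θ: v₀ = √(gR / sin 2θ).
v₀ = √(9.81 × 80.7 / sin 54.20°) = √(791.7 / 0.8111) = √976.08 = 31.24 m/s.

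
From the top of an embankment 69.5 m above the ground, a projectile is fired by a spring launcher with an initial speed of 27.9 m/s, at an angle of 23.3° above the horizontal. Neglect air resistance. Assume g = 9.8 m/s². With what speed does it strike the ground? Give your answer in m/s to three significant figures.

46.3 m/s

vₓ = 27.90 cos 23.3° = 25.62 m/s; v_y0 = 27.90 sin 23.3° = 11.04 m/s.
With up positive and y = 0 at the ground: y(t) = 69.5 + (11.04) t − 4.900 t². Setting y = 0 and taking the positive root: t = [11.04 + √(11.04² + 2·9.80·69.5)] / 9.80 = (11.04 + 38.52) / 9.80 = 5.057 s.
Vertical velocity at impact: v_y = v_y0 − g t = 11.04 − 9.80 × 5.057 = −38.52 m/s.
Speed: |v| = √(vₓ² + v_y²) = √(25.62² + 38.52²) = 46.27 m/s.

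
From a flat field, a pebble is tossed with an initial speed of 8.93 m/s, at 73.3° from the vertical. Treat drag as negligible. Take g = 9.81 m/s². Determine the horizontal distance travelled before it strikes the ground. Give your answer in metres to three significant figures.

vₓ = 8.930 sin 73.3° = 8.553 m/s; v_y0 = 8.930 cos 73.3° = 2.566 m/s.
Time aloft: T = 2 v_y0 / g = 2 × 2.566 / 9.81 = 0.5232 s.
Range: R = vₓ T = 8.553 × 0.5232 = 4.475 m.

4.47 m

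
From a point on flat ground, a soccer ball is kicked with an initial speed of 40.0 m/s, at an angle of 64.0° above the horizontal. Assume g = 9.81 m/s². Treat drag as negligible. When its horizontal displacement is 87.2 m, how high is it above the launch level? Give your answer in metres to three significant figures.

Resolve: vₓ = 40.00 cos 64.0° = 17.53 m/s and v_y0 = 40.00 sin 64.0° = 35.95 m/s.
At x = 87.2 m, t = x/vₓ = 87.2/17.53 = 4.973 s.
Height: y = v_y0 t − ½ g t² = 35.95 × 4.973 − 4.905 × 4.973² = 178.8 − 121.3 = 57.48 m.

57.5 m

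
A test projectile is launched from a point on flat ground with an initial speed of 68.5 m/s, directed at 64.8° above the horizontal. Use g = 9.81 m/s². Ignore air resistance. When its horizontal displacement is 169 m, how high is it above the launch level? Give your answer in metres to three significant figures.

Resolve: vₓ = 68.50 cos 64.8° = 29.17 m/s and v_y0 = 68.50 sin 64.8° = 61.98 m/s.
x = vₓ t ⇒ t = 169/29.17 = 5.794 s.
Height: y = v_y0 t − ½ g t² = 61.98 × 5.794 − 4.905 × 5.794² = 359.1 − 164.7 = 194.5 m.

194 m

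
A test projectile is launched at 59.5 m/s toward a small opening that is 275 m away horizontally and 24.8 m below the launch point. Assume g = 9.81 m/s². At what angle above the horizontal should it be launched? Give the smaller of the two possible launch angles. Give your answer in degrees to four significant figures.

Trajectory: y = x tanθ − g x² (1 + tan²θ)/(2v₀²). With x = 275, y = −24.8, v₀ = 59.5, g = 9.81:
104.8 tan²θ − 275 tanθ + (79.98) = 0.
tanθ = [275 ± √(275² − 4 × 104.8 × (79.98))] / (2 × 104.8) = (275 ± 205.2) / 209.6, giving tanθ = 0.3331 or 2.291.
θ = 18.42° or 66.42°; the smaller is 18.42°.

18.42°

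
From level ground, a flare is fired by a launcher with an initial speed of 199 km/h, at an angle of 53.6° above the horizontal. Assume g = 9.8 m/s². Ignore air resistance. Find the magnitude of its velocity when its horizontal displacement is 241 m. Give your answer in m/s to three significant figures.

Convert: 199 km/h = 199/3.6 = 55.28 m/s.
vₓ = 55.28 cos 53.6° = 32.80 m/s; v_y0 = 55.28 sin 53.6° = 44.49 m/s.
x = vₓ t ⇒ t = 241/32.80 = 7.347 s.
Vertical velocity there: v_y = v_y0 − g t = 44.49 − 9.80 × 7.347 = −27.51 m/s.
Speed: √(vₓ² + v_y²) = √(32.80² + 27.51²) = 42.81 m/s.

42.8 m/s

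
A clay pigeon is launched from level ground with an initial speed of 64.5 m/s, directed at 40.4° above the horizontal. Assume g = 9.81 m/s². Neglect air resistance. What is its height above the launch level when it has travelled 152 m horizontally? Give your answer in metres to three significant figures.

82.4 m

Components: vₓ = 64.50 cos 40.4° = 49.12 m/s, v_y0 = 64.50 sin 40.4° = 41.80 m/s.
At x = 152 m, t = x/vₓ = 152/49.12 = 3.095 s.
Height: y = v_y0 t − ½ g t² = 41.80 × 3.095 − 4.905 × 3.095² = 129.4 − 46.97 = 82.39 m.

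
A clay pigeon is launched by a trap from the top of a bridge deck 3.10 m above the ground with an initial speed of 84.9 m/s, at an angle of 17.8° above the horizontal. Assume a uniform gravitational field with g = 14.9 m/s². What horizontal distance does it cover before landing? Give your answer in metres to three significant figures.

291 m

Resolve: vₓ = 84.90 cos 17.8° = 80.84 m/s and v_y0 = 84.90 sin 17.8° = 25.95 m/s.
The projectile lands when y = 3.10 + (25.95) t − ½·14.9·t² = 0. Positive root: t = (25.95 + √(25.95² + 2·14.9·3.10)) / 14.9 = (25.95 + 27.68) / 14.9 = 3.599 s.
Horizontal distance: R = vₓ t = 80.84 × 3.599 = 291.0 m.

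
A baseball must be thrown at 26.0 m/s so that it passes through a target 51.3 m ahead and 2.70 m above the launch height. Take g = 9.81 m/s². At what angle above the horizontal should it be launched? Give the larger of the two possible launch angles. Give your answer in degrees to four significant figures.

65.13°

Trajectory: y = x tanθ − g x² (1 + tan²θ)/(2v₀²). With x = 51.3, y = 2.70, v₀ = 26.0, g = 9.81:
19.10 tan²θ − 51.3 tanθ + (21.80) = 0.
tanθ = [51.3 ± √(51.3² − 4 × 19.10 × (21.80))] / (2 × 19.10) = (51.3 ± 31.10) / 38.19, giving tanθ = 0.5290 or 2.157.
θ = 27.88° or 65.13°; the larger is 65.13°.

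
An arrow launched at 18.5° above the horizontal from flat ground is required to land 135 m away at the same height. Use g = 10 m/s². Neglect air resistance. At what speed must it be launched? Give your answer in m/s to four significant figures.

47.36 m/s

Level-ground range: R = v₀² sin(2θ)/g, so v₀ = √(gR / sin 2θ).
v₀ = √(10.0 × 135 / sin 37.00°) = √(1350 / 0.6018) = √2243.2 = 47.36 m/s.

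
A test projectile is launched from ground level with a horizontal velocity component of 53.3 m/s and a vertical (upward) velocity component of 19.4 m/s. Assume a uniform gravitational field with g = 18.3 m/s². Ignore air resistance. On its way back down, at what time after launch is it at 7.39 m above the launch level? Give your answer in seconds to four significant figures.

Height y(t) = 19.40 t − 9.150 t² = 7.39 gives 9.150 t² − 19.40 t + 7.39 = 0.
t = [19.40 ± √(19.40² − 2·18.3·7.39)] / 18.3 = (19.40 ± 10.29) / 18.3, so t = 0.4978 s or t = 1.622 s.
The descending-branch root is 1.622 s.

1.622 s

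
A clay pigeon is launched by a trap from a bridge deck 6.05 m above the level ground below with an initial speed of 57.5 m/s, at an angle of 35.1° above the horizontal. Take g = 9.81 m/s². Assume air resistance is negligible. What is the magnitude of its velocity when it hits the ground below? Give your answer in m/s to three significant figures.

Resolve: vₓ = 57.50 cos 35.1° = 47.04 m/s and v_y0 = 57.50 sin 35.1° = 33.06 m/s.
With up positive and y = 0 at the ground: y(t) = 6.05 + (33.06) t − 4.905 t². Setting y = 0 and taking the positive root: t = [33.06 + √(33.06² + 2·9.81·6.05)] / 9.81 = (33.06 + 34.81) / 9.81 = 6.919 s.
Vertical velocity at impact: v_y = v_y0 − g t = 33.06 − 9.81 × 6.919 = −34.81 m/s.
Speed: |v| = √(vₓ² + v_y²) = √(47.04² + 34.81²) = 58.52 m/s.

58.5 m/s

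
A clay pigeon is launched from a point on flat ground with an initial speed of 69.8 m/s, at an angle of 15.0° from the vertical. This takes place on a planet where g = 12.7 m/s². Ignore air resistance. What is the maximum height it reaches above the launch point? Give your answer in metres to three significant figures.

Resolve: vₓ = 69.80 sin 15.0° = 18.07 m/s and v_y0 = 69.80 cos 15.0° = 67.42 m/s.
Maximum height: H = v_y0² / (2g) = 67.42² / (2 × 12.7) = 179.0 m.

179 m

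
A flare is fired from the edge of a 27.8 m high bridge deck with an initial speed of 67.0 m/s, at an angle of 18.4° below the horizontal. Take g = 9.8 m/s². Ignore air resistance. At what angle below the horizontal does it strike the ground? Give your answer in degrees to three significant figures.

26.4°

vₓ = 67.00 cos 18.4° = 63.57 m/s; v_y0 = −21.15 m/s (downward).
The projectile lands when y = 27.8 + (−21.15) t − ½·9.80·t² = 0. Positive root: t = (−21.15 + √(21.15² + 2·9.80·27.8)) / 9.80 = (−21.15 + 31.50) / 9.80 = 1.056 s.
At impact: v_y = v_y0 − g t = −31.50 m/s; vₓ = 63.57 m/s.
Angle below horizontal: arctan(|v_y|/vₓ) = arctan(31.50/63.57) = 26.36°.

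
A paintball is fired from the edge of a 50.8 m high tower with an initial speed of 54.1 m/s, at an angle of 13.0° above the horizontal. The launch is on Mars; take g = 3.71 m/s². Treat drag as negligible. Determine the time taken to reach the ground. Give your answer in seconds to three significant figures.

Horizontal component vₓ = 54.10 cos 13.0° = 52.71 m/s; vertical v_y0 = 54.10 sin 13.0° = 12.17 m/s.
With up positive and y = 0 at the ground: y(t) = 50.8 + (12.17) t − 1.855 t². Setting y = 0 and taking the positive root: t = [12.17 + √(12.17² + 2·3.71·50.8)] / 3.71 = (12.17 + 22.91) / 3.71 = 9.457 s.

9.46 s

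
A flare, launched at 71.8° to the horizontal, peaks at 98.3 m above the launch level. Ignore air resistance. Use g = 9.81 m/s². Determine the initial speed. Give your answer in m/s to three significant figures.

46.2 m/s

At the peak v_y = 0, so v_y0 = √(2gH) = √(2 × 9.81 × 98.3) = 43.92 m/s.
v_y0 = v₀ sin θ ⇒ v₀ = 43.92 / sin 71.8° = 46.23 m/s.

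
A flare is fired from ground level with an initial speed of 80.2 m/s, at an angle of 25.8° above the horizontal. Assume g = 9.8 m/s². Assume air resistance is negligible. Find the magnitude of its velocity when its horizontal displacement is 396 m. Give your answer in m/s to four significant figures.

74.62 m/s

Resolve: vₓ = 80.20 cos 25.8° = 72.21 m/s and v_y0 = 80.20 sin 25.8° = 34.91 m/s.
Time to reach x = 396 m: t = x/vₓ = 396/72.21 = 5.484 s.
Vertical velocity there: v_y = v_y0 − g t = 34.91 − 9.80 × 5.484 = −18.84 m/s.
Speed: √(vₓ² + v_y²) = √(72.21² + 18.84²) = 74.62 m/s.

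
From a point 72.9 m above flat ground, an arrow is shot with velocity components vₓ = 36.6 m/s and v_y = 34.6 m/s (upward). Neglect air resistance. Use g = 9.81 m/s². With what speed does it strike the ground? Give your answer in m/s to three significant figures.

63.0 m/s

Vertical motion (up positive, ground at y = 0): 4.905 t² − (34.60) t − 72.9 = 0, so t = (34.60 + √(34.60² + 2·9.81·72.9)) / 9.81 = (34.60 + 51.26) / 9.81 = 8.752 s.
Vertical velocity at impact: v_y = v_y0 − g t = 34.60 − 9.81 × 8.752 = −51.26 m/s.
Speed: |v| = √(vₓ² + v_y²) = √(36.60² + 51.26²) = 62.98 m/s.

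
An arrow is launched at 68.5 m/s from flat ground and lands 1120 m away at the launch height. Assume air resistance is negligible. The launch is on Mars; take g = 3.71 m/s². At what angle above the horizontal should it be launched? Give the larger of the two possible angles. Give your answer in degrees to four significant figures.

58.84°

Level-ground range R = v₀² sin(2θ)/g ⇒ sin(2θ) = gR/v₀² = 3.71 × 1120 / 68.5² = 0.8855.
2θ = 62.32° or 180° − 62.32° = 117.7°, so θ = 31.16° or 58.84°.
The larger angle is 58.84°.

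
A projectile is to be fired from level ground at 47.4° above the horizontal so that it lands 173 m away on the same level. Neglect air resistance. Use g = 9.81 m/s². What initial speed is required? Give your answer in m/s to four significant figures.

From R = (v₀² / g) sin 2θ: v₀ = √(gR / sin 2θ).
v₀ = √(9.81 × 173 / sin 94.80°) = √(1697 / 0.9965) = √1703.1 = 41.27 m/s.

41.27 m/s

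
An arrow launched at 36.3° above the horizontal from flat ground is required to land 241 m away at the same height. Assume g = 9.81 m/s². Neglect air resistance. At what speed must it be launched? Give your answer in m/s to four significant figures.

On level ground R = v₀² sin 2θ / g ⇒ v₀ = √(gR / sin 2θ).
v₀ = √(9.81 × 241 / sin 72.60°) = √(2364 / 0.9542) = √2477.6 = 49.78 m/s.

49.78 m/s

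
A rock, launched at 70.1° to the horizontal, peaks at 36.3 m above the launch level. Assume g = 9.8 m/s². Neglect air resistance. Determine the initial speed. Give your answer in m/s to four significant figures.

At the peak v_y = 0, so v_y0 = √(2gH) = √(2 × 9.80 × 36.3) = 26.67 m/s.
v_y0 = v₀ sin θ ⇒ v₀ = 26.67 / sin 70.1° = 28.37 m/s.

28.37 m/s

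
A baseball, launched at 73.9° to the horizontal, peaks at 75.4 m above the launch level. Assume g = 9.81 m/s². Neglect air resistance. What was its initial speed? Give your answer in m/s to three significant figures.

At the peak v_y = 0, so v_y0 = √(2gH) = √(2 × 9.81 × 75.4) = 38.46 m/s.
v_y0 = v₀ sin θ ⇒ v₀ = 38.46 / sin 73.9° = 40.03 m/s.

40.0 m/s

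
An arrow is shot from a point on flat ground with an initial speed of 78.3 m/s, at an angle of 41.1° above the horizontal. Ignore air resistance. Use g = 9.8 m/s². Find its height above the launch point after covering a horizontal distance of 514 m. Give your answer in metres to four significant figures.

76.55 m

vₓ = 78.30 cos 41.1° = 59.00 m/s; v_y0 = 78.30 sin 41.1° = 51.47 m/s.
At x = 514 m, t = x/vₓ = 514/59.00 = 8.711 s.
Height: y = v_y0 t − ½ g t² = 51.47 × 8.711 − 4.900 × 8.711² = 448.4 − 371.8 = 76.55 m.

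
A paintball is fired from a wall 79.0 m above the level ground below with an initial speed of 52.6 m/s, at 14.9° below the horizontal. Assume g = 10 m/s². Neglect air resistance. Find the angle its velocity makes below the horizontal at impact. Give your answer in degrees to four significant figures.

39.56°

vₓ = 52.60 cos 14.9° = 50.83 m/s; v_y0 = −13.53 m/s (downward).
With up positive and y = 0 at the ground: y(t) = 79.0 + (−13.53) t − 5.000 t². Setting y = 0 and taking the positive root: t = [−13.53 + √(13.53² + 2·10.0·79.0)] / 10.0 = (−13.53 + 41.99) / 10.0 = 2.846 s.
At impact: v_y = v_y0 − g t = −41.99 m/s; vₓ = 50.83 m/s.
Angle below horizontal: arctan(|v_y|/vₓ) = arctan(41.99/50.83) = 39.56°.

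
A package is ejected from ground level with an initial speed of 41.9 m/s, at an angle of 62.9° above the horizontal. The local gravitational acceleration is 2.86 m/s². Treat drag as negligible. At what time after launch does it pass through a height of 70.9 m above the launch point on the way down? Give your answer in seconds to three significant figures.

24.0 s

vₓ = 41.90 cos 62.9° = 19.09 m/s; v_y0 = 41.90 sin 62.9° = 37.30 m/s.
Height y(t) = 37.30 t − 1.430 t² = 70.9 gives 1.430 t² − 37.30 t + 70.9 = 0.
Quadratic formula: t = (37.30 ± √985.74) / 2.86 = (37.30 ± 31.40) / 2.86 → t = 2.064 s or 24.02 s.
The descending-branch root is 24.02 s.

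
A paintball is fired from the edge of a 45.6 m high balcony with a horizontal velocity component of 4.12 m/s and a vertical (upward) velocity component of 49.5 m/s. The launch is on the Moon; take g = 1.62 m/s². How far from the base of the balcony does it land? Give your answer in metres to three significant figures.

256 m

Vertical motion (up positive, ground at y = 0): 0.8100 t² − (49.50) t − 45.6 = 0, so t = (49.50 + √(49.50² + 2·1.62·45.6)) / 1.62 = (49.50 + 50.97) / 1.62 = 62.02 s.
Horizontal distance: R = vₓ t = 4.120 × 62.02 = 255.5 m.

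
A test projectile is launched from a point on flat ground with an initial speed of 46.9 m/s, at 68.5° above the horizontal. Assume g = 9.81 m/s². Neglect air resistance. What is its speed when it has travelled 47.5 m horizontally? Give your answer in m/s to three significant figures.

vₓ = 46.90 cos 68.5° = 17.19 m/s; v_y0 = 46.90 sin 68.5° = 43.64 m/s.
At x = 47.5 m, t = x/vₓ = 47.5/17.19 = 2.763 s.
Vertical velocity there: v_y = v_y0 − g t = 43.64 − 9.81 × 2.763 = 16.53 m/s.
Speed: √(vₓ² + v_y²) = √(17.19² + 16.53²) = 23.85 m/s.

23.8 m/s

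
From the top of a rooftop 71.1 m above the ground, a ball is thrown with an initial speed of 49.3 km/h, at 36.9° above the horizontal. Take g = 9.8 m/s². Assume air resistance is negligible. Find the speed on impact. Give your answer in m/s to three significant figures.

39.8 m/s

Convert: 49.3 km/h = 49.3/3.6 = 13.69 m/s.
Components: vₓ = 13.69 cos 36.9° = 10.95 m/s, v_y0 = 13.69 sin 36.9° = 8.222 m/s.
The projectile lands when y = 71.1 + (8.222) t − ½·9.80·t² = 0. Positive root: t = (8.222 + √(8.222² + 2·9.80·71.1)) / 9.80 = (8.222 + 38.23) / 9.80 = 4.740 s.
Vertical velocity at impact: v_y = v_y0 − g t = 8.222 − 9.80 × 4.740 = −38.23 m/s.
Speed: |v| = √(vₓ² + v_y²) = √(10.95² + 38.23²) = 39.76 m/s.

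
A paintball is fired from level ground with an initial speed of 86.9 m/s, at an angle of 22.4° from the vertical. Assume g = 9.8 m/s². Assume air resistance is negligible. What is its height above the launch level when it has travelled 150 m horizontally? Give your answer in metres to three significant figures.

Horizontal component vₓ = 86.90 sin 22.4° = 33.12 m/s; vertical v_y0 = 86.90 cos 22.4° = 80.34 m/s.
x = vₓ t ⇒ t = 150/33.12 = 4.530 s.
Height: y = v_y0 t − ½ g t² = 80.34 × 4.530 − 4.900 × 4.530² = 363.9 − 100.5 = 263.4 m.

263 m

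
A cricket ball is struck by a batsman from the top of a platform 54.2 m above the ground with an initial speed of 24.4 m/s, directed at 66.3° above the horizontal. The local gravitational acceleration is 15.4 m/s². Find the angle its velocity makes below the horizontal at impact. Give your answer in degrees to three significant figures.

78.1°

Horizontal component vₓ = 24.40 cos 66.3° = 9.808 m/s; vertical v_y0 = 24.40 sin 66.3° = 22.34 m/s.
With up positive and y = 0 at the ground: y(t) = 54.2 + (22.34) t − 7.700 t². Setting y = 0 and taking the positive root: t = [22.34 + √(22.34² + 2·15.4·54.2)] / 15.4 = (22.34 + 46.57) / 15.4 = 4.475 s.
At impact: v_y = v_y0 − g t = −46.57 m/s; vₓ = 9.808 m/s.
Angle below horizontal: arctan(|v_y|/vₓ) = arctan(46.57/9.808) = 78.11°.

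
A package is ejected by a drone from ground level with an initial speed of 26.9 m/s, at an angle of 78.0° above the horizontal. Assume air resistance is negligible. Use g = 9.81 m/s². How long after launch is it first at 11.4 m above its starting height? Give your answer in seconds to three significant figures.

0.475 s

Resolve: vₓ = 26.90 cos 78.0° = 5.593 m/s and v_y0 = 26.90 sin 78.0° = 26.31 m/s.
Require v_y0 t − ½ g t² = 11.4, i.e. 4.905 t² − 26.31 t + 11.4 = 0.
Quadratic formula: t = (26.31 ± √468.66) / 9.81 = (26.31 ± 21.65) / 9.81 → t = 0.4754 s or 4.889 s.
The first (ascending) time is 0.4754 s.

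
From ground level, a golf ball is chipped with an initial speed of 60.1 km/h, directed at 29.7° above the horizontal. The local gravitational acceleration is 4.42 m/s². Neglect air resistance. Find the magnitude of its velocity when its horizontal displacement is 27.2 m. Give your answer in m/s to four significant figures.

14.50 m/s

Convert: 60.1 km/h = 60.1/3.6 = 16.69 m/s.
Horizontal component vₓ = 16.69 cos 29.7° = 14.50 m/s; vertical v_y0 = 16.69 sin 29.7° = 8.271 m/s.
x = vₓ t ⇒ t = 27.2/14.50 = 1.876 s.
Vertical velocity there: v_y = v_y0 − g t = 8.271 − 4.42 × 1.876 = −0.01915 m/s.
Speed: √(vₓ² + v_y²) = √(14.50² + 0.01915²) = 14.50 m/s.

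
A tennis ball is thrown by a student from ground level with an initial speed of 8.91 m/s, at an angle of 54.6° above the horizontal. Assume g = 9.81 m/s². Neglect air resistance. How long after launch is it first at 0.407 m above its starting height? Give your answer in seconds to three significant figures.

vₓ = 8.910 cos 54.6° = 5.161 m/s; v_y0 = 8.910 sin 54.6° = 7.263 m/s.
Require v_y0 t − ½ g t² = 0.407, i.e. 4.905 t² − 7.263 t + 0.407 = 0.
Quadratic formula: t = (7.263 ± √44.763) / 9.81 = (7.263 ± 6.690) / 9.81 → t = 0.05834 s or 1.422 s.
The first (ascending) time is 0.05834 s.

0.0583 s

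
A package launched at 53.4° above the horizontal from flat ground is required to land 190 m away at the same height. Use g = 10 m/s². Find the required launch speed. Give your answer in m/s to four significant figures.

44.55 m/s

Level-ground range: R = v₀² sin(2θ)/g, so v₀ = √(gR / sin 2θ).
v₀ = √(10.0 × 190 / sin 106.8°) = √(1900 / 0.9573) = √1984.7 = 44.55 m/s.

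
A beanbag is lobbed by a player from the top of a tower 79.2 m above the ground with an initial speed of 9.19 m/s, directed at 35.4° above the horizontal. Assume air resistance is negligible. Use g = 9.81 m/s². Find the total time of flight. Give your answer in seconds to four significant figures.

vₓ = 9.190 cos 35.4° = 7.491 m/s; v_y0 = 9.190 sin 35.4° = 5.324 m/s.
The projectile lands when y = 79.2 + (5.324) t − ½·9.81·t² = 0. Positive root: t = (5.324 + √(5.324² + 2·9.81·79.2)) / 9.81 = (5.324 + 39.78) / 9.81 = 4.597 s.

4.597 s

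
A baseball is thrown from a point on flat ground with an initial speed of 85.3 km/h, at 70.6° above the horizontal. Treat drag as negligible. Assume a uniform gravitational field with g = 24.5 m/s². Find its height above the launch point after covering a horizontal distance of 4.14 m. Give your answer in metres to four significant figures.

8.367 m

Convert: 85.3 km/h = 85.3/3.6 = 23.69 m/s.
vₓ = 23.69 cos 70.6° = 7.870 m/s; v_y0 = 23.69 sin 70.6° = 22.35 m/s.
Time to reach x = 4.14 m: t = x/vₓ = 4.14/7.870 = 0.5260 s.
Height: y = v_y0 t − ½ g t² = 22.35 × 0.5260 − 12.25 × 0.5260² = 11.76 − 3.390 = 8.367 m.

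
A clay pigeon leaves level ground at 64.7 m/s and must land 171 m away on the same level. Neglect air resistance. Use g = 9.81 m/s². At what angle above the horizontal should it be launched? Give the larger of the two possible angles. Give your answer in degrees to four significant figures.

78.19°

Level-ground range R = v₀² sin(2θ)/g ⇒ sin(2θ) = gR/v₀² = 9.81 × 171 / 64.7² = 0.4007.
2θ = 23.62° or 180° − 23.62° = 156.4°, so θ = 11.81° or 78.19°.
The larger angle is 78.19°.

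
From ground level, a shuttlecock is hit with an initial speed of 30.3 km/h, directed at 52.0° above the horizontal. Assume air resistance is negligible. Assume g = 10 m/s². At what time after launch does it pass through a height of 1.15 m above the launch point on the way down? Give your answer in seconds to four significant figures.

Convert: 30.3 km/h = 30.3/3.6 = 8.417 m/s.
Resolve: vₓ = 8.417 cos 52.0° = 5.182 m/s and v_y0 = 8.417 sin 52.0° = 6.632 m/s.
Set y = v_y0 t − ½ g t² = 1.15: 5.000 t² − 6.632 t + 1.15 = 0.
Quadratic formula: t = (6.632 ± √20.989) / 10.0 = (6.632 ± 4.581) / 10.0 → t = 0.2051 s or 1.121 s.
The descending-branch root is 1.121 s.

1.121 s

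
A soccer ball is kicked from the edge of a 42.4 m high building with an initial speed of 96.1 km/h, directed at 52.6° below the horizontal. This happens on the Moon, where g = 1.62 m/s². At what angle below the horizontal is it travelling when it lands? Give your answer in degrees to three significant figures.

Convert: 96.1 km/h = 96.1/3.6 = 26.69 m/s.
vₓ = 26.69 cos 52.6° = 16.21 m/s; v_y0 = −21.21 m/s (downward).
The projectile lands when y = 42.4 + (−21.21) t − ½·1.62·t² = 0. Positive root: t = (−21.21 + √(21.21² + 2·1.62·42.4)) / 1.62 = (−21.21 + 24.23) / 1.62 = 1.866 s.
At impact: v_y = v_y0 − g t = −24.23 m/s; vₓ = 16.21 m/s.
Angle below horizontal: arctan(|v_y|/vₓ) = arctan(24.23/16.21) = 56.21°.

56.2°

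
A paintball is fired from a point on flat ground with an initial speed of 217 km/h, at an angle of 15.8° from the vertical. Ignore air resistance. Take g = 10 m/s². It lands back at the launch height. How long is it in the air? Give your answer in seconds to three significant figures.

11.6 s

Convert: 217 km/h = 217/3.6 = 60.28 m/s.
Components: vₓ = 60.28 sin 15.8° = 16.41 m/s, v_y0 = 60.28 cos 15.8° = 58.00 m/s.
Time of flight on level ground: T = 2 v_y0 / g = 2 × 58.00 / 10.0 = 11.60 s.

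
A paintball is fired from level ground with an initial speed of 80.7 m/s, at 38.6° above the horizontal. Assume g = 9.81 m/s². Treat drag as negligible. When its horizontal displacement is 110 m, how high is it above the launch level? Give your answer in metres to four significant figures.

Horizontal component vₓ = 80.70 cos 38.6° = 63.07 m/s; vertical v_y0 = 80.70 sin 38.6° = 50.35 m/s.
x = vₓ t ⇒ t = 110/63.07 = 1.744 s.
Height: y = v_y0 t − ½ g t² = 50.35 × 1.744 − 4.905 × 1.744² = 87.81 − 14.92 = 72.89 m.

72.89 m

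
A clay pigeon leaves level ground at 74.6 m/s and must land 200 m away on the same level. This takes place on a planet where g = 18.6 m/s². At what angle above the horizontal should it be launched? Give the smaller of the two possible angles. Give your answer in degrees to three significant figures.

Level-ground range R = v₀² sin(2θ)/g ⇒ sin(2θ) = gR/v₀² = 18.6 × 200 / 74.6² = 0.6684.
2θ = 41.95° or 180° − 41.95° = 138.1°, so θ = 20.97° or 69.03°.
The smaller angle is 20.97°.

21.0°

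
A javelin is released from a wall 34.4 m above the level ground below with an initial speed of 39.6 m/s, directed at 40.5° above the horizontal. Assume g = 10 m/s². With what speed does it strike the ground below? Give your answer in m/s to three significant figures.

Components: vₓ = 39.60 cos 40.5° = 30.11 m/s, v_y0 = 39.60 sin 40.5° = 25.72 m/s.
The projectile lands when y = 34.4 + (25.72) t − ½·10.0·t² = 0. Positive root: t = (25.72 + √(25.72² + 2·10.0·34.4)) / 10.0 = (25.72 + 36.73) / 10.0 = 6.245 s.
Vertical velocity at impact: v_y = v_y0 − g t = 25.72 − 10.0 × 6.245 = −36.73 m/s.
Speed: |v| = √(vₓ² + v_y²) = √(30.11² + 36.73²) = 47.50 m/s.

47.5 m/s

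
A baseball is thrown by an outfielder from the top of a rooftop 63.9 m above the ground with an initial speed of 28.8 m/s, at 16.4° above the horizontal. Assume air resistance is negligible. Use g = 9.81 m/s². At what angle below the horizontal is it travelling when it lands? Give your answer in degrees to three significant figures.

52.7°

Components: vₓ = 28.80 cos 16.4° = 27.63 m/s, v_y0 = 28.80 sin 16.4° = 8.131 m/s.
The projectile lands when y = 63.9 + (8.131) t − ½·9.81·t² = 0. Positive root: t = (8.131 + √(8.131² + 2·9.81·63.9)) / 9.81 = (8.131 + 36.33) / 9.81 = 4.532 s.
At impact: v_y = v_y0 − g t = −36.33 m/s; vₓ = 27.63 m/s.
Angle below horizontal: arctan(|v_y|/vₓ) = arctan(36.33/27.63) = 52.75°.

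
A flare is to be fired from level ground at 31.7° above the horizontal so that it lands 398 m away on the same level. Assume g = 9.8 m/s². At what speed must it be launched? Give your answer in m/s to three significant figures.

66.0 m/s

Level-ground range: R = v₀² sin(2θ)/g, so v₀ = √(gR / sin 2θ).
v₀ = √(9.80 × 398 / sin 63.40°) = √(3900 / 0.8942) = √4362.1 = 66.05 m/s.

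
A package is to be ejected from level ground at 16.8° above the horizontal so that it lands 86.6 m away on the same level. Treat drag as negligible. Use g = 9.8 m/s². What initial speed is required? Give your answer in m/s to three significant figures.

Level-ground range: R = v₀² sin(2θ)/g, so v₀ = √(gR / sin 2θ).
v₀ = √(9.80 × 86.6 / sin 33.60°) = √(848.7 / 0.5534) = √1533.6 = 39.16 m/s.

39.2 m/s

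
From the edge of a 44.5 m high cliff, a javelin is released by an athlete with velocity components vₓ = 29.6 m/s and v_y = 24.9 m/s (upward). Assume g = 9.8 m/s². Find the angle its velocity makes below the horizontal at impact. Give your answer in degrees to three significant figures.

52.5°

With up positive and y = 0 at the ground: y(t) = 44.5 + (24.90) t − 4.900 t². Setting y = 0 and taking the positive root: t = [24.90 + √(24.90² + 2·9.80·44.5)] / 9.80 = (24.90 + 38.63) / 9.80 = 6.483 s.
At impact: v_y = v_y0 − g t = −38.63 m/s; vₓ = 29.60 m/s.
Angle below horizontal: arctan(|v_y|/vₓ) = arctan(38.63/29.60) = 52.54°.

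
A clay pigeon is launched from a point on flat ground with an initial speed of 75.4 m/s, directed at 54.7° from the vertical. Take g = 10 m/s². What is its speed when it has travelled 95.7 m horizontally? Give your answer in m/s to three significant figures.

67.6 m/s

vₓ = 75.40 sin 54.7° = 61.54 m/s; v_y0 = 75.40 cos 54.7° = 43.57 m/s.
Time to reach x = 95.7 m: t = x/vₓ = 95.7/61.54 = 1.555 s.
Vertical velocity there: v_y = v_y0 − g t = 43.57 − 10.0 × 1.555 = 28.02 m/s.
Speed: √(vₓ² + v_y²) = √(61.54² + 28.02²) = 67.62 m/s.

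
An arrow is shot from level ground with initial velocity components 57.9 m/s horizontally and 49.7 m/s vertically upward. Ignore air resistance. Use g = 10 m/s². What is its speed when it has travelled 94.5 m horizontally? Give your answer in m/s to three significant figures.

x = vₓ t ⇒ t = 94.5/57.90 = 1.632 s.
Vertical velocity there: v_y = v_y0 − g t = 49.70 − 10.0 × 1.632 = 33.38 m/s.
Speed: √(vₓ² + v_y²) = √(57.90² + 33.38²) = 66.83 m/s.

66.8 m/s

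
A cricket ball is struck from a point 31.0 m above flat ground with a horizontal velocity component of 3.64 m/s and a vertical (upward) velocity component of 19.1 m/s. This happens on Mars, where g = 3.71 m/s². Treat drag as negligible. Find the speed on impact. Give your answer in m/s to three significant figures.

24.7 m/s

The projectile lands when y = 31.0 + (19.10) t − ½·3.71·t² = 0. Positive root: t = (19.10 + √(19.10² + 2·3.71·31.0)) / 3.71 = (19.10 + 24.39) / 3.71 = 11.72 s.
Vertical velocity at impact: v_y = v_y0 − g t = 19.10 − 3.71 × 11.72 = −24.39 m/s.
Speed: |v| = √(vₓ² + v_y²) = √(3.640² + 24.39²) = 24.66 m/s.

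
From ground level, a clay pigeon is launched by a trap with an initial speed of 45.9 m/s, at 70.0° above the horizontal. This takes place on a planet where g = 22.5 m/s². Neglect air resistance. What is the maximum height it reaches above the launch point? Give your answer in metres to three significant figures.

vₓ = 45.90 cos 70.0° = 15.70 m/s; v_y0 = 45.90 sin 70.0° = 43.13 m/s.
Maximum height: H = v_y0² / (2g) = 43.13² / (2 × 22.5) = 41.34 m.

41.3 m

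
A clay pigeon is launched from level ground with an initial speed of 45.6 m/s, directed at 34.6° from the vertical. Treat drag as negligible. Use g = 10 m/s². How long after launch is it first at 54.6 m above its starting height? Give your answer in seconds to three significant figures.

1.97 s

vₓ = 45.60 sin 34.6° = 25.89 m/s; v_y0 = 45.60 cos 34.6° = 37.54 m/s.
Require v_y0 t − ½ g t² = 54.6, i.e. 5.000 t² − 37.54 t + 54.6 = 0.
Quadratic formula: t = (37.54 ± √316.88) / 10.0 = (37.54 ± 17.80) / 10.0 → t = 1.973 s or 5.534 s.
The first (ascending) time is 1.973 s.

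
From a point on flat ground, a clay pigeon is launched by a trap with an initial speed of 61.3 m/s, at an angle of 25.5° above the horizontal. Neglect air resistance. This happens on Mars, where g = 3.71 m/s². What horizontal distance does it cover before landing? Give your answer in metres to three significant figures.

Components: vₓ = 61.30 cos 25.5° = 55.33 m/s, v_y0 = 61.30 sin 25.5° = 26.39 m/s.
Time aloft: T = 2 v_y0 / g = 2 × 26.39 / 3.71 = 14.23 s.
Horizontal distance R = vₓ T = 55.33 × 14.23 = 787.1 m.

787 m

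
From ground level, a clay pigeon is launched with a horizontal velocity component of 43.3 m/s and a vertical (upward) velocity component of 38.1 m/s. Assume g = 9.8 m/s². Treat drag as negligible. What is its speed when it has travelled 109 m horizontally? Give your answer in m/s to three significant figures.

45.3 m/s

Time to reach x = 109 m: t = x/vₓ = 109/43.30 = 2.517 s.
Vertical velocity there: v_y = v_y0 − g t = 38.10 − 9.80 × 2.517 = 13.43 m/s.
Speed: √(vₓ² + v_y²) = √(43.30² + 13.43²) = 45.33 m/s.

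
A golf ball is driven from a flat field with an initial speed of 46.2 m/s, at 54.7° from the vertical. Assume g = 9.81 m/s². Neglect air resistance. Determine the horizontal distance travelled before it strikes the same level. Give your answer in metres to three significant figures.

205 m

Resolve: vₓ = 46.20 sin 54.7° = 37.71 m/s and v_y0 = 46.20 cos 54.7° = 26.70 m/s.
Time aloft: T = 2 v_y0 / g = 2 × 26.70 / 9.81 = 5.443 s.
Horizontal distance R = vₓ T = 37.71 × 5.443 = 205.2 m.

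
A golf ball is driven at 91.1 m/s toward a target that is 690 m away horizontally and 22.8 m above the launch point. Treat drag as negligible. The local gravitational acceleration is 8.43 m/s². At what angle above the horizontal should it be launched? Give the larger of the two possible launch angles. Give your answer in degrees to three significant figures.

67.4°

Trajectory: y = x tanθ − g x² (1 + tan²θ)/(2v₀²). With x = 690, y = 22.8, v₀ = 91.1, g = 8.43:
241.8 tan²θ − 690 tanθ + (264.6) = 0.
tanθ = [690 ± √(690² − 4 × 241.8 × (264.6))] / (2 × 241.8) = (690 ± 469.2) / 483.6, giving tanθ = 0.4565 or 2.397.
θ = 24.54° or 67.36°; the larger is 67.36°.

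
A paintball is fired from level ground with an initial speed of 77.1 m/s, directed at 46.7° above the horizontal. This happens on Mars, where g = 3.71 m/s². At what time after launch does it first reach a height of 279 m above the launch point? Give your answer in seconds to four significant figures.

Resolve: vₓ = 77.10 cos 46.7° = 52.88 m/s and v_y0 = 77.10 sin 46.7° = 56.11 m/s.
Set y = v_y0 t − ½ g t² = 279: 1.855 t² − 56.11 t + 279 = 0.
t = [56.11 ± √(56.11² − 2·3.71·279)] / 3.71 = (56.11 ± 32.84) / 3.71, so t = 6.273 s or t = 23.98 s.
The first (ascending) time is 6.273 s.

6.273 s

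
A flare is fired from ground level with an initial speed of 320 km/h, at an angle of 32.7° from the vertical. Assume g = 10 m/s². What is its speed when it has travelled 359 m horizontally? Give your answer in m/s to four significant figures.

48.02 m/s

Convert: 320 km/h = 320/3.6 = 88.89 m/s.
Resolve: vₓ = 88.89 sin 32.7° = 48.02 m/s and v_y0 = 88.89 cos 32.7° = 74.80 m/s.
x = vₓ t ⇒ t = 359/48.02 = 7.476 s.
Vertical velocity there: v_y = v_y0 − g t = 74.80 − 10.0 × 7.476 = 0.04256 m/s.
Speed: √(vₓ² + v_y²) = √(48.02² + 0.04256²) = 48.02 m/s.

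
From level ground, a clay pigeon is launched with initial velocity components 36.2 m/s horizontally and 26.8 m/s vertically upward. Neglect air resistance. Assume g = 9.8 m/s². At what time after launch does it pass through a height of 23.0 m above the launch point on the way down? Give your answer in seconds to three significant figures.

Set y = v_y0 t − ½ g t² = 23.0: 4.900 t² − 26.80 t + 23.0 = 0.
Quadratic formula: t = (26.80 ± √267.44) / 9.80 = (26.80 ± 16.35) / 9.80 → t = 1.066 s or 4.403 s.
The descending-branch root is 4.403 s.

4.40 s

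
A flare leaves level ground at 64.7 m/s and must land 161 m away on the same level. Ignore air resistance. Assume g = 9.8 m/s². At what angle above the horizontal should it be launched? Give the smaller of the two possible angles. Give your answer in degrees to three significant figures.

11.1°

R = v₀² sin 2θ / g gives sin 2θ = gR/v₀² = 9.80·161/64.7² = 0.3769.
2θ = 22.14° or 180° − 22.14° = 157.9°, so θ = 11.07° or 78.93°.
The smaller angle is 11.07°.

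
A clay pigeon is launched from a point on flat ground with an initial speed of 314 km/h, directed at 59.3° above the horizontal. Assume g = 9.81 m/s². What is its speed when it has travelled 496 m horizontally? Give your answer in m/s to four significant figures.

Convert: 314 km/h = 314/3.6 = 87.22 m/s.
vₓ = 87.22 cos 59.3° = 44.53 m/s; v_y0 = 87.22 sin 59.3° = 75.00 m/s.
At x = 496 m, t = x/vₓ = 496/44.53 = 11.14 s.
Vertical velocity there: v_y = v_y0 − g t = 75.00 − 9.81 × 11.14 = −34.27 m/s.
Speed: √(vₓ² + v_y²) = √(44.53² + 34.27²) = 56.19 m/s.

56.19 m/s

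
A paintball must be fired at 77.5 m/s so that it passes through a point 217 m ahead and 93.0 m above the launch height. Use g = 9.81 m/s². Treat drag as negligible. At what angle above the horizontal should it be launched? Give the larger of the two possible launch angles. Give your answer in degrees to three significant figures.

Trajectory: y = x tanθ − g x² (1 + tan²θ)/(2v₀²). With x = 217, y = 93.0, v₀ = 77.5, g = 9.81:
38.46 tan²θ − 217 tanθ + (131.5) = 0.
tanθ = [217 ± √(217² − 4 × 38.46 × (131.5))] / (2 × 38.46) = (217 ± 163.9) / 76.91, giving tanθ = 0.6902 or 4.953.
θ = 34.61° or 78.58°; the larger is 78.58°.

78.6°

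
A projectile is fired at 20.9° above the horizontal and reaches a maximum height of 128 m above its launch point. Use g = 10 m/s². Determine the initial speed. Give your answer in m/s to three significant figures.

142 m/s

At the peak v_y = 0, so v_y0 = √(2gH) = √(2 × 10.0 × 128) = 50.60 m/s.
v_y0 = v₀ sin θ ⇒ v₀ = 50.60 / sin 20.9° = 141.8 m/s.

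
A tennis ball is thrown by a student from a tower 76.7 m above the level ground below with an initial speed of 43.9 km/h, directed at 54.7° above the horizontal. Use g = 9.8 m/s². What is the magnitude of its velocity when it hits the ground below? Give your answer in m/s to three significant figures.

Convert: 43.9 km/h = 43.9/3.6 = 12.19 m/s.
Components: vₓ = 12.19 cos 54.7° = 7.047 m/s, v_y0 = 12.19 sin 54.7° = 9.952 m/s.
Vertical motion (up positive, ground at y = 0): 4.900 t² − (9.952) t − 76.7 = 0, so t = (9.952 + √(9.952² + 2·9.80·76.7)) / 9.80 = (9.952 + 40.03) / 9.80 = 5.100 s.
Vertical velocity at impact: v_y = v_y0 − g t = 9.952 − 9.80 × 5.100 = −40.03 m/s.
Speed: |v| = √(vₓ² + v_y²) = √(7.047² + 40.03²) = 40.65 m/s.

40.6 m/s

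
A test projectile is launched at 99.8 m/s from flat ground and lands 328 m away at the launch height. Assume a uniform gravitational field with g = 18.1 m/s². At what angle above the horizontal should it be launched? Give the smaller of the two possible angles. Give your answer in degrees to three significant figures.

18.3°

R = v₀² sin 2θ / g gives sin 2θ = gR/v₀² = 18.1·328/99.8² = 0.5961.
2θ = 36.59° or 180° − 36.59° = 143.4°, so θ = 18.29° or 71.71°.
The smaller angle is 18.29°.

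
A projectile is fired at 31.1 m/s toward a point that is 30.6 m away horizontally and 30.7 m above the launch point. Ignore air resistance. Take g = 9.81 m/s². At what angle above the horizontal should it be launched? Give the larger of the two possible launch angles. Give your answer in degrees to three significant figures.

Trajectory: y = x tanθ − g x² (1 + tan²θ)/(2v₀²). With x = 30.6, y = 30.7, v₀ = 31.1, g = 9.81:
4.749 tan²θ − 30.6 tanθ + (35.45) = 0.
tanθ = [30.6 ± √(30.6² − 4 × 4.749 × (35.45))] / (2 × 4.749) = (30.6 ± 16.22) / 9.497, giving tanθ = 1.514 or 4.930.
θ = 56.56° or 78.53°; the larger is 78.53°.

78.5°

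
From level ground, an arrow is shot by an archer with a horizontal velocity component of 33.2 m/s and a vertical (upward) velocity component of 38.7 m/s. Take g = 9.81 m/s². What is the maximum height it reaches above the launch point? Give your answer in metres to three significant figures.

Maximum height: H = v_y0² / (2g) = 38.70² / (2 × 9.81) = 76.33 m.

76.3 m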